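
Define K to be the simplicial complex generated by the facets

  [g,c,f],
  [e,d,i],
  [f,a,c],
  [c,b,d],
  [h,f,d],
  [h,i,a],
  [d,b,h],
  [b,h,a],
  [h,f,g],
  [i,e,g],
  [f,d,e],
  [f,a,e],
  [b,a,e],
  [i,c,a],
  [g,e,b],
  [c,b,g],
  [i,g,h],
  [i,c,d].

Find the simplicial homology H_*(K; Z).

We work with the vertex ordering a < b < c < d < e < f < g < h < i. The simplices of K, each written with vertices in increasing order, are:

  0-simplices (9): a, b, c, d, e, f, g, h, i
  1-simplices (27): ab, ac, ae, af, ah, ai, bc, bd, be, bg, bh, cd, cf, cg, ci, de, df, dh, di, ef, eg, ei, fg, fh, gh, gi, hi
  2-simplices (18): abe, abh, acf, aci, aef, ahi, bcd, bcg, bdh, beg, cdi, cfg, def, dei, dfh, egi, fgh, ghi

giving chain groups C_0 ≅ Z^9, C_1 ≅ Z^27, C_2 ≅ Z^18.

∂_1: C_1 → C_0 sends each edge [p,q] (with p < q) to q − p.
The 9×27 boundary matrix has rank 8 and Smith normal form diag(1,1,1,1,1,1,1,1).

∂_2: C_2 → C_1 acts by ∂[p,q,r] = [q,r] − [p,r] + [p,q]. For instance
  ∂bcg = cg − bg + bc,
  ∂cfg = fg − cg + cf.
As a 27×18 matrix over Z this has rank 17, with invariant factors (1,1,1,1,1,1,1,1,1,1,1,1,1,1,1,1,1).

Computing H_k = (kernel of ∂_k) / (image of ∂_{k+1}):

  H_0: rank C_0 − rank ∂_1 = 9 − 8 = 1, and the invariant factors of ∂_1 are all 1, so H_0 ≅ Z.
  H_1: rank ker ∂_1 − rank ∂_2 = (27 − 8) − 17 = 2, and the invariant factors of ∂_2 are all 1, so H_1 ≅ Z^2.
  H_2: rank ker ∂_2 − rank ∂_3 = (18 − 17) − 0 = 1, and there is no ∂_3, so H_2 ≅ Z.

As a check, the Euler characteristic is 9 − 27 + 18 = 0, which agrees with 1 − 2 + 1 = 0.

H_0 = Z,  H_1 = Z^2,  H_2 = Z.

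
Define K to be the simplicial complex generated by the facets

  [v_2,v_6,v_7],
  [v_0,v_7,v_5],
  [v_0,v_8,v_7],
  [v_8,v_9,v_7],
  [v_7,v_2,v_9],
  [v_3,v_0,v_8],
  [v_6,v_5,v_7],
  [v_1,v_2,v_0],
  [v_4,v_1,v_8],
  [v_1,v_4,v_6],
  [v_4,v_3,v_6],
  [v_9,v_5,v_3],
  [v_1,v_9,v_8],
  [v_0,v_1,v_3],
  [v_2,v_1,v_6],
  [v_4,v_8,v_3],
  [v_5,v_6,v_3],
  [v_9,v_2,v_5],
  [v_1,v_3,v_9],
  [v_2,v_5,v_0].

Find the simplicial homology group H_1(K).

We work with the vertex ordering v_0 < v_1 < v_2 < v_3 < v_4 < v_5 < v_6 < v_7 < v_8 < v_9. The simplices of K, each written with vertices in increasing order, are:

  0-simplices (10): [v_0], [v_1], [v_2], [v_3], [v_4], [v_5], [v_6], [v_7], [v_8], [v_9]
  1-simplices (30): (30 of them)
  2-simplices (20): (20 of them)

so the chain groups are C_0 ≅ Z^10, C_1 ≅ Z^30, C_2 ≅ Z^20.

∂_1: C_1 → C_0 maps an edge to its endpoints' difference, ∂[p,q] = q − p. For instance
  ∂[v_2,v_6] = [v_6] − [v_2].
The 10×30 boundary matrix has rank 9 and Smith normal form diag(1,1,1,1,1,1,1,1,1).

Boundary ∂_2: C_2 → C_1 acts by ∂[p,q,r] = [q,r] − [p,r] + [p,q]. For instance
  ∂[v_1,v_4,v_6] = [v_4,v_6] − [v_1,v_6] + [v_1,v_4],
  ∂[v_0,v_7,v_8] = [v_7,v_8] − [v_0,v_8] + [v_0,v_7].
This gives a 30×20 integer matrix of rank 20; reducing to Smith normal form yields diagonal entries (1,1,1,1,1,1,1,1,1,1,1,1,1,1,1,1,1,1,1,2).

From H_k ≅ ker(∂_k) / im(∂_{k+1}) we obtain:

  H_1: rank ker ∂_1 − rank ∂_2 = (30 − 9) − 20 = 1, and ∂_2 has invariant factor 2 > 1, so H_1 ≅ Z × Z/2.

(K is a triangulation of the Klein bottle.)

H_1 = Z × Z/2.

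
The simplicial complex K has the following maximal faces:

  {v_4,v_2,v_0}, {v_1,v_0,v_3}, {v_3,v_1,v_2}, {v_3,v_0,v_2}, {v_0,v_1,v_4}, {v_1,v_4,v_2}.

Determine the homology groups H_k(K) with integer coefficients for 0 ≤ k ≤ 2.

We work with the vertex ordering v_0 < v_1 < v_2 < v_3 < v_4. The simplices of K, each written with vertices in increasing order, are:

  0-simplices (5): [v_0], [v_1], [v_2], [v_3], [v_4]
  1-simplices (9): [v_0,v_1], [v_0,v_2], [v_0,v_3], [v_0,v_4], [v_1,v_2], [v_1,v_3], [v_1,v_4], [v_2,v_3], [v_2,v_4]
  2-simplices (6): [v_0,v_1,v_3], [v_0,v_1,v_4], [v_0,v_2,v_3], [v_0,v_2,v_4], [v_1,v_2,v_3], [v_1,v_2,v_4]

giving chain groups C_0 ≅ Z^5, C_1 ≅ Z^9, C_2 ≅ Z^6.

∂_1: C_1 → C_0 is given by ∂[p,q] = [q] − [p]. For instance
  ∂[v_1,v_2] = [v_2] − [v_1].
This gives a 5×9 integer matrix of rank 4; reducing to Smith normal form yields diagonal entries (1,1,1,1).

The boundary map ∂_2: C_2 → C_1 acts by ∂[p,q,r] = [q,r] − [p,r] + [p,q]. For instance
  ∂[v_0,v_1,v_3] = [v_1,v_3] − [v_0,v_3] + [v_0,v_1],
  ∂[v_0,v_2,v_4] = [v_2,v_4] − [v_0,v_4] + [v_0,v_2].
The 9×6 boundary matrix has rank 5 and Smith normal form diag(1,1,1,1,1).

From H_k ≅ ker(∂_k) / im(∂_{k+1}) we obtain:

  H_0: rank C_0 − rank ∂_1 = 5 − 4 = 1, and the invariant factors of ∂_1 are all 1, so H_0 = Z.
  H_1: rank ker ∂_1 − rank ∂_2 = (9 − 4) − 5 = 0, and the invariant factors of ∂_2 are all 1, so H_1 = 0.
  H_2: rank ker ∂_2 − rank ∂_3 = (6 − 5) − 0 = 1, and there is no ∂_3, so H_2 = Z.

As a check, the Euler characteristic is 5 − 9 + 6 = 2, which agrees with 1 − 0 + 1 = 2.
(K is a triangulation of the 2-sphere S^2.)

H_0 = Z,  H_1 = 0,  H_2 = Z.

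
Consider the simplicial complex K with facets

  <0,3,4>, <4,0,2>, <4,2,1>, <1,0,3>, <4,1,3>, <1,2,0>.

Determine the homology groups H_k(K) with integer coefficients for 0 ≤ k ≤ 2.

H_0 = Z,  H_1 = 0,  H_2 = Z.

Fix the vertex order 0 < 1 < 2 < 3 < 4 and write every simplex with vertices in increasing order. Then dim K = 2 and the simplices of K are:

  0-simplices (5): [0], [1], [2], [3], [4]
  1-simplices (9): [0,1], [0,2], [0,3], [0,4], [1,2], [1,3], [1,4], [2,4], [3,4]
  2-simplices (6): [0,1,2], [0,1,3], [0,2,4], [0,3,4], [1,2,4], [1,3,4]

giving chain groups C_0 ≅ Z^5, C_1 ≅ Z^9, C_2 ≅ Z^6.

The boundary map ∂_1: C_1 → C_0 is given by ∂[p,q] = [q] − [p].
This gives a 5×9 integer matrix of rank 4; reducing to Smith normal form yields diagonal entries (1,1,1,1).

The boundary map ∂_2: C_2 → C_1 maps a triangle to the signed sum of its edges. For instance
  ∂[1,3,4] = [3,4] − [1,4] + [1,3],
  ∂[0,2,4] = [2,4] − [0,4] + [0,2].
As a 9×6 matrix over Z this has rank 5, with invariant factors (1,1,1,1,1).

Reading off H_k = ker ∂_k / im ∂_{k+1}:

  H_0: rank C_0 − rank ∂_1 = 5 − 4 = 1, and the invariant factors of ∂_1 are all 1, so H_0 ≅ Z.
  H_1: rank ker ∂_1 − rank ∂_2 = (9 − 4) − 5 = 0, and the invariant factors of ∂_2 are all 1, so H_1 ≅ 0.
  H_2: rank ker ∂_2 − rank ∂_3 = (6 − 5) − 0 = 1, and there is no ∂_3, so H_2 ≅ Z.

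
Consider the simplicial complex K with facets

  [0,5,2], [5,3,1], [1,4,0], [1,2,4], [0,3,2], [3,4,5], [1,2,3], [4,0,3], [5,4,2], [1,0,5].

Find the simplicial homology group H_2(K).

Take the total order 0 < 1 < 2 < 3 < 4 < 5 on the vertex set. Then K (dimension 2) consists of the simplices:

  0-simplices (6): [0], [1], [2], [3], [4], [5]
  1-simplices (15): [0,1], [0,2], [0,3], [0,4], [0,5], [1,2], [1,3], [1,4], [1,5], [2,3], [2,4], [2,5], [3,4], [3,5], [4,5]
  2-simplices (10): [0,1,4], [0,1,5], [0,2,3], [0,2,5], [0,3,4], [1,2,3], [1,2,4], [1,3,5], [2,4,5], [3,4,5]

giving chain groups C_0 ≅ Z^6, C_1 ≅ Z^15, C_2 ≅ Z^10.

∂_1: C_1 → C_0 sends each edge [p,q] (with p < q) to q − p.
This gives a 6×15 integer matrix of rank 5; reducing to Smith normal form yields diagonal entries (1,1,1,1,1).

The boundary map ∂_2: C_2 → C_1 maps a triangle to the signed sum of its edges. For instance
  ∂[0,1,5] = [1,5] − [0,5] + [0,1],
  ∂[0,2,5] = [2,5] − [0,5] + [0,2].
The 15×10 boundary matrix has rank 10 and Smith normal form diag(1,1,1,1,1,1,1,1,1,2).

Now H_k = ker ∂_k / im ∂_{k+1}, so:

  H_2: rank ker ∂_2 − rank ∂_3 = (10 − 10) − 0 = 0, and there is no ∂_3, so H_2 = 0.

H_2 = 0.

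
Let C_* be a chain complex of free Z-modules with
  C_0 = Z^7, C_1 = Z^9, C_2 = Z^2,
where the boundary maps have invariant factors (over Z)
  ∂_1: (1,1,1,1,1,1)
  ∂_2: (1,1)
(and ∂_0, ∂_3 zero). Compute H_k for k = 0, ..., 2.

H_0 ≅ Z,  H_1 ≅ Z,  H_2 = 0.

H_0: b_0 = 7 − 0 − 6 = 1; torsion from ∂_1 factors > 1: none. So H_0 ≅ Z.
H_1: b_1 = 9 − 6 − 2 = 1; torsion from ∂_2 factors > 1: none. So H_1 ≅ Z.
H_2: b_2 = 2 − 2 − 0 = 0; torsion from ∂_3 factors > 1: none. So H_2 ≅ 0.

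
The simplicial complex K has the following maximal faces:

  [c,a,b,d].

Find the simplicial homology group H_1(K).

H_1 ≅ 0.

Take the total order a < b < c < d on the vertex set. Then K (dimension 3) consists of the simplices:

  0-simplices (4): a, b, c, d
  1-simplices (6): ab, ac, ad, bc, bd, cd
  2-simplices (4): abc, abd, acd, bcd
  3-simplices (1): abcd

so the chain groups are C_0 ≅ Z^4, C_1 ≅ Z^6, C_2 ≅ Z^4, C_3 ≅ Z^1.

∂_1: C_1 → C_0 is given by ∂[p,q] = [q] − [p]. For instance
  ∂ab = b − a.
As a 4×6 matrix over Z this has rank 3, with invariant factors (1,1,1).

∂_2: C_2 → C_1 sends each 2-simplex [p,q,r] to [q,r] − [p,r] + [p,q]. For instance
  ∂abc = bc − ac + ab,
  ∂acd = cd − ad + ac.
As a 6×4 matrix over Z this has rank 3, with invariant factors (1,1,1).

∂_3: C_3 → C_2 sends each 3-simplex σ to the alternating sum Σ_i (−1)^i (σ with its i-th vertex removed). For instance
  ∂abcd = bcd − acd + abd − abc.
This gives a 4×1 integer matrix of rank 1; reducing to Smith normal form yields diagonal entries (1).

Reading off H_k = ker ∂_k / im ∂_{k+1}:

  H_1: rank ker ∂_1 − rank ∂_2 = (6 − 3) − 3 = 0, and the invariant factors of ∂_2 are all 1, so H_1 = 0.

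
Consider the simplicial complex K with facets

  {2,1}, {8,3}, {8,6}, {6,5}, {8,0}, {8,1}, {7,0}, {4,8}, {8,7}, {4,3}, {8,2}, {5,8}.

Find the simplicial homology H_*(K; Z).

Fix the vertex order 0 < 1 < 2 < 3 < 4 < 5 < 6 < 7 < 8 and write every simplex with vertices in increasing order. Then dim K = 1 and the simplices of K are:

  0-simplices (9): [0], [1], [2], [3], [4], [5], [6], [7], [8]
  1-simplices (12): [0,7], [0,8], [1,2], [1,8], [2,8], [3,4], [3,8], [4,8], [5,6], [5,8], [6,8], [7,8]

so the chain groups are C_0 ≅ Z^9, C_1 ≅ Z^12.

Boundary ∂_1: C_1 → C_0 sends each edge [p,q] (with p < q) to q − p.
This gives a 9×12 integer matrix of rank 8; reducing to Smith normal form yields diagonal entries (1,1,1,1,1,1,1,1).

Now H_k = ker ∂_k / im ∂_{k+1}, so:

  H_0: rank C_0 − rank ∂_1 = 9 − 8 = 1, and the invariant factors of ∂_1 are all 1, so H_0 ≅ Z.
  H_1: rank ker ∂_1 − rank ∂_2 = (12 − 8) − 0 = 4, and there is no ∂_2, so H_1 ≅ Z^4.

H_0 = Z,  H_1 = Z^4.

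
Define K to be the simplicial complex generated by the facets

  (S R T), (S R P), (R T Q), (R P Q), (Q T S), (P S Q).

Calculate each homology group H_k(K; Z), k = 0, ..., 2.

H_0 ≅ Z,  H_1 = 0,  H_2 ≅ Z.

Take the total order P < Q < R < S < T on the vertex set. Then K (dimension 2) consists of the simplices:

  0-simplices (5): P, Q, R, S, T
  1-simplices (9): PQ, PR, PS, QR, QS, QT, RS, RT, ST
  2-simplices (6): PQR, PQS, PRS, QRT, QST, RST

giving chain groups C_0 ≅ Z^5, C_1 ≅ Z^9, C_2 ≅ Z^6.

Boundary ∂_1: C_1 → C_0 sends each edge [p,q] (with p < q) to q − p. For instance
  ∂RS = S − R.
The resulting 5×9 matrix has rank 4, and its Smith normal form has invariant factors (1,1,1,1).

∂_2: C_2 → C_1 acts by ∂[p,q,r] = [q,r] − [p,r] + [p,q]. For instance
  ∂RST = ST − RT + RS,
  ∂PRS = RS − PS + PR.
As a 9×6 matrix over Z this has rank 5, with invariant factors (1,1,1,1,1).

Computing H_k = (kernel of ∂_k) / (image of ∂_{k+1}):

  H_0: rank C_0 − rank ∂_1 = 5 − 4 = 1, and the invariant factors of ∂_1 are all 1, so H_0 = Z.
  H_1: rank ker ∂_1 − rank ∂_2 = (9 − 4) − 5 = 0, and the invariant factors of ∂_2 are all 1, so H_1 = 0.
  H_2: rank ker ∂_2 − rank ∂_3 = (6 − 5) − 0 = 1, and there is no ∂_3, so H_2 = Z.

As a check, the Euler characteristic is 5 − 9 + 6 = 2, which agrees with 1 − 0 + 1 = 2.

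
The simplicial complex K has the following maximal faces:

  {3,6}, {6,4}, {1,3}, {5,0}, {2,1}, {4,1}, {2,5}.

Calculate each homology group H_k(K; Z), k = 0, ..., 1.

H_0 ≅ Z,  H_1 ≅ Z.

Take the total order 0 < 1 < 2 < 3 < 4 < 5 < 6 on the vertex set. Then K (dimension 1) consists of the simplices:

  0-simplices (7): [0], [1], [2], [3], [4], [5], [6]
  1-simplices (7): [0,5], [1,2], [1,3], [1,4], [2,5], [3,6], [4,6]

Hence C_0 ≅ Z^7, C_1 ≅ Z^7.

The boundary map ∂_1: C_1 → C_0 sends each edge [p,q] (with p < q) to q − p. For instance
  ∂[1,4] = [4] − [1].
The 7×7 boundary matrix has rank 6 and Smith normal form diag(1,1,1,1,1,1).

Reading off H_k = ker ∂_k / im ∂_{k+1}:

  H_0: rank C_0 − rank ∂_1 = 7 − 6 = 1, and the invariant factors of ∂_1 are all 1, so H_0 ≅ Z.
  H_1: rank ker ∂_1 − rank ∂_2 = (7 − 6) − 0 = 1, and there is no ∂_2, so H_1 ≅ Z.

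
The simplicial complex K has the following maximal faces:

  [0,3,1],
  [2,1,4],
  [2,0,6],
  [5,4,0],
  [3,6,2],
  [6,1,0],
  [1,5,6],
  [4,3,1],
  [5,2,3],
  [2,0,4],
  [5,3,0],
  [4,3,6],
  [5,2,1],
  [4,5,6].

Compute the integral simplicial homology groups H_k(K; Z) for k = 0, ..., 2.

Order the vertices as 0 < 1 < 2 < 3 < 4 < 5 < 6. Listing each simplex with vertices in this order, K has dimension 2 with simplices:

  0-simplices (7): [0], [1], [2], [3], [4], [5], [6]
  1-simplices (21): [0,1], [0,2], [0,3], [0,4], [0,5], [0,6], [1,2], [1,3], [1,4], [1,5], [1,6], [2,3], [2,4], [2,5], [2,6], [3,4], [3,5], [3,6], [4,5], [4,6], [5,6]
  2-simplices (14): [0,1,3], [0,1,6], [0,2,4], [0,2,6], [0,3,5], [0,4,5], [1,2,4], [1,2,5], [1,3,4], [1,5,6], [2,3,5], [2,3,6], [3,4,6], [4,5,6]

so the chain groups are C_0 ≅ Z^7, C_1 ≅ Z^21, C_2 ≅ Z^14.

∂_1: C_1 → C_0 sends each edge [p,q] (with p < q) to q − p. For instance
  ∂[1,5] = [5] − [1].
This gives a 7×21 integer matrix of rank 6; reducing to Smith normal form yields diagonal entries (1,1,1,1,1,1).

∂_2: C_2 → C_1 maps a triangle to the signed sum of its edges. For instance
  ∂[0,2,6] = [2,6] − [0,6] + [0,2],
  ∂[1,2,4] = [2,4] − [1,4] + [1,2].
The 21×14 boundary matrix has rank 13 and Smith normal form diag(1,1,1,1,1,1,1,1,1,1,1,1,1).

Now H_k = ker ∂_k / im ∂_{k+1}, so:

  H_0: rank C_0 − rank ∂_1 = 7 − 6 = 1, and the invariant factors of ∂_1 are all 1, so H_0 = Z.
  H_1: rank ker ∂_1 − rank ∂_2 = (21 − 6) − 13 = 2, and the invariant factors of ∂_2 are all 1, so H_1 = Z^2.
  H_2: rank ker ∂_2 − rank ∂_3 = (14 − 13) − 0 = 1, and there is no ∂_3, so H_2 = Z.

As a check, the Euler characteristic is 7 − 21 + 14 = 0, which agrees with 1 − 2 + 1 = 0.

H_0 = Z,  H_1 = Z^2,  H_2 = Z.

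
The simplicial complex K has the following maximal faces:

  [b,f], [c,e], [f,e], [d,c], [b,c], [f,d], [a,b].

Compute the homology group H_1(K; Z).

We work with the vertex ordering a < b < c < d < e < f. The simplices of K, each written with vertices in increasing order, are:

  0-simplices (6): a, b, c, d, e, f
  1-simplices (7): ab, bc, bf, cd, ce, df, ef

so the chain groups are C_0 ≅ Z^6, C_1 ≅ Z^7.

∂_1: C_1 → C_0 maps an edge to its endpoints' difference, ∂[p,q] = q − p. For instance
  ∂ab = b − a.
The resulting 6×7 matrix has rank 5, and its Smith normal form has invariant factors (1,1,1,1,1).

From H_k ≅ ker(∂_k) / im(∂_{k+1}) we obtain:

  H_1: rank ker ∂_1 − rank ∂_2 = (7 − 5) − 0 = 2, and there is no ∂_2, so H_1 ≅ Z^2.

H_1 = Z^2.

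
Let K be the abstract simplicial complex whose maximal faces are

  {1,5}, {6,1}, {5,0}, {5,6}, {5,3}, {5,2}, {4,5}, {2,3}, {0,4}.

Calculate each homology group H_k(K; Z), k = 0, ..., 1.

K has 7 vertices, 9 edges.
rank ∂_0 = 0, rank ∂_1 = 6 ⇒ b_0 = 7 − 0 − 6 = 1; all invariant factors of ∂_1 are 1 so no torsion. So H_0 ≅ Z.
rank ∂_1 = 6, rank ∂_2 = 0 ⇒ b_1 = 9 − 6 − 0 = 3. So H_1 ≅ Z^3.

H_0 ≅ Z,  H_1 ≅ Z^3.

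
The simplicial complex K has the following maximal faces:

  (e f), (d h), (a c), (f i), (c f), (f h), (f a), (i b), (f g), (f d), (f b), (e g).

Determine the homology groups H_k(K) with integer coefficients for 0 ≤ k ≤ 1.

Take the total order a < b < c < d < e < f < g < h < i on the vertex set. Then K (dimension 1) consists of the simplices:

  0-simplices (9): a, b, c, d, e, f, g, h, i
  1-simplices (12): ac, af, bf, bi, cf, df, dh, ef, eg, fg, fh, fi

giving chain groups C_0 ≅ Z^9, C_1 ≅ Z^12.

∂_1: C_1 → C_0 is given by ∂[p,q] = [q] − [p]. For instance
  ∂fh = h − f.
The resulting 9×12 matrix has rank 8, and its Smith normal form has invariant factors (1,1,1,1,1,1,1,1).

Computing H_k = (kernel of ∂_k) / (image of ∂_{k+1}):

  H_0: rank C_0 − rank ∂_1 = 9 − 8 = 1, and the invariant factors of ∂_1 are all 1, so H_0 ≅ Z.
  H_1: rank ker ∂_1 − rank ∂_2 = (12 − 8) − 0 = 4, and there is no ∂_2, so H_1 ≅ Z^4.

H_0 ≅ Z,  H_1 ≅ Z^4.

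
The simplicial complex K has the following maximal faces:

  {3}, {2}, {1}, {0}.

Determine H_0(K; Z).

H_0 ≅ Z^4.

Take the total order 0 < 1 < 2 < 3 on the vertex set. Then K (dimension 0) consists of the simplices:

  0-simplices (4): [0], [1], [2], [3]

giving chain groups C_0 ≅ Z^4.

Computing H_k = (kernel of ∂_k) / (image of ∂_{k+1}):

  H_0: rank C_0 − rank ∂_1 = 4 − 0 = 4, and there is no ∂_1, so H_0 = Z^4.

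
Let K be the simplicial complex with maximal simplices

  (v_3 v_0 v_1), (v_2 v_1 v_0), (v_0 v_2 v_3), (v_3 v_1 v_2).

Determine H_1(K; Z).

We work with the vertex ordering v_0 < v_1 < v_2 < v_3. The simplices of K, each written with vertices in increasing order, are:

  0-simplices (4): [v_0], [v_1], [v_2], [v_3]
  1-simplices (6): [v_0,v_1], [v_0,v_2], [v_0,v_3], [v_1,v_2], [v_1,v_3], [v_2,v_3]
  2-simplices (4): [v_0,v_1,v_2], [v_0,v_1,v_3], [v_0,v_2,v_3], [v_1,v_2,v_3]

Hence C_0 ≅ Z^4, C_1 ≅ Z^6, C_2 ≅ Z^4.

Boundary ∂_1: C_1 → C_0 sends each edge [p,q] (with p < q) to q − p. For instance
  ∂[v_0,v_3] = [v_3] − [v_0].
As a 4×6 matrix over Z this has rank 3, with invariant factors (1,1,1).

The boundary map ∂_2: C_2 → C_1 maps a triangle to the signed sum of its edges. For instance
  ∂[v_0,v_1,v_2] = [v_1,v_2] − [v_0,v_2] + [v_0,v_1],
  ∂[v_0,v_1,v_3] = [v_1,v_3] − [v_0,v_3] + [v_0,v_1].
As a 6×4 matrix over Z this has rank 3, with invariant factors (1,1,1).

Now H_k = ker ∂_k / im ∂_{k+1}, so:

  H_1: rank ker ∂_1 − rank ∂_2 = (6 − 3) − 3 = 0, and the invariant factors of ∂_2 are all 1, so H_1 ≅ 0.

(K is a triangulation of the 2-sphere S^2.)

H_1 ≅ 0.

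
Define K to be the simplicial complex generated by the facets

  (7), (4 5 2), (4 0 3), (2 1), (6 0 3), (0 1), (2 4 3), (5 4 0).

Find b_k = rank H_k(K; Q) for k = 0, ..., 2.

Fix the vertex order 0 < 1 < 2 < 3 < 4 < 5 < 6 < 7 and write every simplex with vertices in increasing order. Then dim K = 2 and the simplices of K are:

  0-simplices (8): [0], [1], [2], [3], [4], [5], [6], [7]
  1-simplices (12): [0,1], [0,3], [0,4], [0,5], [0,6], [1,2], [2,3], [2,4], [2,5], [3,4], [3,6], [4,5]
  2-simplices (5): [0,3,4], [0,3,6], [0,4,5], [2,3,4], [2,4,5]

so the chain groups are C_0 ≅ Z^8, C_1 ≅ Z^12, C_2 ≅ Z^5.

∂_1: C_1 → C_0 maps an edge to its endpoints' difference, ∂[p,q] = q − p. For instance
  ∂[2,3] = [3] − [2].
The resulting 8×12 matrix has rank 6, and its Smith normal form has invariant factors (1,1,1,1,1,1).

Boundary ∂_2: C_2 → C_1 acts by ∂[p,q,r] = [q,r] − [p,r] + [p,q]. For instance
  ∂[0,4,5] = [4,5] − [0,5] + [0,4],
  ∂[0,3,4] = [3,4] − [0,4] + [0,3].
This gives a 12×5 integer matrix of rank 5; reducing to Smith normal form yields diagonal entries (1,1,1,1,1).

Reading off H_k = ker ∂_k / im ∂_{k+1}:

  H_0: rank C_0 − rank ∂_1 = 8 − 6 = 2, and the invariant factors of ∂_1 are all 1, so H_0 = Z^2.
  H_1: rank ker ∂_1 − rank ∂_2 = (12 − 6) − 5 = 1, and the invariant factors of ∂_2 are all 1, so H_1 = Z.
  H_2: rank ker ∂_2 − rank ∂_3 = (5 − 5) − 0 = 0, and there is no ∂_3, so H_2 = 0.

As a check, the Euler characteristic is 8 − 12 + 5 = 1, which agrees with 2 − 1 + 0 = 1.

Hence the Betti numbers are b_0 = 2, b_1 = 1, b_2 = 0.

b_0 = 2, b_1 = 1, b_2 = 0.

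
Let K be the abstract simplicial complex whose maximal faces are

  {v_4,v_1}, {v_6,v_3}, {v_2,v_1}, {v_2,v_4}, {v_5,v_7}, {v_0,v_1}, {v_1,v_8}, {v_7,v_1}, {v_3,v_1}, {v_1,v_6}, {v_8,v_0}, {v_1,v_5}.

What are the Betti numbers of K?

b_0 = 1, b_1 = 4.

We work with the vertex ordering v_0 < v_1 < v_2 < v_3 < v_4 < v_5 < v_6 < v_7 < v_8. The simplices of K, each written with vertices in increasing order, are:

  0-simplices (9): [v_0], [v_1], [v_2], [v_3], [v_4], [v_5], [v_6], [v_7], [v_8]
  1-simplices (12): [v_0,v_1], [v_0,v_8], [v_1,v_2], [v_1,v_3], [v_1,v_4], [v_1,v_5], [v_1,v_6], [v_1,v_7], [v_1,v_8], [v_2,v_4], [v_3,v_6], [v_5,v_7]

so the chain groups are C_0 ≅ Z^9, C_1 ≅ Z^12.

Boundary ∂_1: C_1 → C_0 is given by ∂[p,q] = [q] − [p].
The 9×12 boundary matrix has rank 8 and Smith normal form diag(1,1,1,1,1,1,1,1).

Reading off H_k = ker ∂_k / im ∂_{k+1}:

  H_0: rank C_0 − rank ∂_1 = 9 − 8 = 1, and the invariant factors of ∂_1 are all 1, so H_0 ≅ Z.
  H_1: rank ker ∂_1 − rank ∂_2 = (12 − 8) − 0 = 4, and there is no ∂_2, so H_1 ≅ Z^4.

As a check, the Euler characteristic is 9 − 12 = -3, which agrees with 1 − 4 = -3.
(K is a triangulation of a wedge of 4 circles.)

Hence the Betti numbers are b_0 = 1, b_1 = 4.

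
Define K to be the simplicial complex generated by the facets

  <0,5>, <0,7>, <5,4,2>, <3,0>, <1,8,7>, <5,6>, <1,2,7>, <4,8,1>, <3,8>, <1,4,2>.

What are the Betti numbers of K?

b_0 = 1, b_1 = 2, b_2 = 0.

Fix the vertex order 0 < 1 < 2 < 3 < 4 < 5 < 6 < 7 < 8 and write every simplex with vertices in increasing order. Then dim K = 2 and the simplices of K are:

  0-simplices (9): [0], [1], [2], [3], [4], [5], [6], [7], [8]
  1-simplices (15): [0,3], [0,5], [0,7], [1,2], [1,4], [1,7], [1,8], [2,4], [2,5], [2,7], [3,8], [4,5], [4,8], [5,6], [7,8]
  2-simplices (5): [1,2,4], [1,2,7], [1,4,8], [1,7,8], [2,4,5]

Hence C_0 ≅ Z^9, C_1 ≅ Z^15, C_2 ≅ Z^5.

∂_1: C_1 → C_0 sends each edge [p,q] (with p < q) to q − p.
This gives a 9×15 integer matrix of rank 8; reducing to Smith normal form yields diagonal entries (1,1,1,1,1,1,1,1).

∂_2: C_2 → C_1 maps a triangle to the signed sum of its edges. For instance
  ∂[1,7,8] = [7,8] − [1,8] + [1,7],
  ∂[1,4,8] = [4,8] − [1,8] + [1,4].
This gives a 15×5 integer matrix of rank 5; reducing to Smith normal form yields diagonal entries (1,1,1,1,1).

Reading off H_k = ker ∂_k / im ∂_{k+1}:

  H_0: rank C_0 − rank ∂_1 = 9 − 8 = 1, and the invariant factors of ∂_1 are all 1, so H_0 = Z.
  H_1: rank ker ∂_1 − rank ∂_2 = (15 − 8) − 5 = 2, and the invariant factors of ∂_2 are all 1, so H_1 = Z^2.
  H_2: rank ker ∂_2 − rank ∂_3 = (5 − 5) − 0 = 0, and there is no ∂_3, so H_2 = 0.

Hence the Betti numbers are b_0 = 1, b_1 = 2, b_2 = 0.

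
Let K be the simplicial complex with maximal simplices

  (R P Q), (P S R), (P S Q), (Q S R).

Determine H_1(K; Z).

H_1 ≅ 0.

Fix the vertex order P < Q < R < S and write every simplex with vertices in increasing order. Then dim K = 2 and the simplices of K are:

  0-simplices (4): P, Q, R, S
  1-simplices (6): PQ, PR, PS, QR, QS, RS
  2-simplices (4): PQR, PQS, PRS, QRS

so the chain groups are C_0 ≅ Z^4, C_1 ≅ Z^6, C_2 ≅ Z^4.

∂_1: C_1 → C_0 is given by ∂[p,q] = [q] − [p]. For instance
  ∂PS = S − P.
The resulting 4×6 matrix has rank 3, and its Smith normal form has invariant factors (1,1,1).

Boundary ∂_2: C_2 → C_1 acts by ∂[p,q,r] = [q,r] − [p,r] + [p,q]. For instance
  ∂QRS = RS − QS + QR,
  ∂PQR = QR − PR + PQ.
The 6×4 boundary matrix has rank 3 and Smith normal form diag(1,1,1).

Reading off H_k = ker ∂_k / im ∂_{k+1}:

  H_1: rank ker ∂_1 − rank ∂_2 = (6 − 3) − 3 = 0, and the invariant factors of ∂_2 are all 1, so H_1 = 0.

(K is a triangulation of the 2-sphere S^2.)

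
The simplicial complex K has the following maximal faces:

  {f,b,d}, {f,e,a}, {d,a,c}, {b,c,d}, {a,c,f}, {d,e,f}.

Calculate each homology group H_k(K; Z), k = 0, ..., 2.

Order the vertices as a < b < c < d < e < f. Listing each simplex with vertices in this order, K has dimension 2 with simplices:

  0-simplices (6): a, b, c, d, e, f
  1-simplices (12): ac, ad, ae, af, bc, bd, bf, cd, cf, de, df, ef
  2-simplices (6): acd, acf, aef, bcd, bdf, def

Hence C_0 ≅ Z^6, C_1 ≅ Z^12, C_2 ≅ Z^6.

Boundary ∂_1: C_1 → C_0 is given by ∂[p,q] = [q] − [p]. For instance
  ∂ef = f − e.
The 6×12 boundary matrix has rank 5 and Smith normal form diag(1,1,1,1,1).

∂_2: C_2 → C_1 acts by ∂[p,q,r] = [q,r] − [p,r] + [p,q]. For instance
  ∂acd = cd − ad + ac,
  ∂acf = cf − af + ac.
The 12×6 boundary matrix has rank 6 and Smith normal form diag(1,1,1,1,1,1).

From H_k ≅ ker(∂_k) / im(∂_{k+1}) we obtain:

  H_0: rank C_0 − rank ∂_1 = 6 − 5 = 1, and the invariant factors of ∂_1 are all 1, so H_0 ≅ Z.
  H_1: rank ker ∂_1 − rank ∂_2 = (12 − 5) − 6 = 1, and the invariant factors of ∂_2 are all 1, so H_1 ≅ Z.
  H_2: rank ker ∂_2 − rank ∂_3 = (6 − 6) − 0 = 0, and there is no ∂_3, so H_2 ≅ 0.

(K is a triangulation of the cylinder S^1 x I.)

H_0 ≅ Z,  H_1 ≅ Z,  H_2 = 0.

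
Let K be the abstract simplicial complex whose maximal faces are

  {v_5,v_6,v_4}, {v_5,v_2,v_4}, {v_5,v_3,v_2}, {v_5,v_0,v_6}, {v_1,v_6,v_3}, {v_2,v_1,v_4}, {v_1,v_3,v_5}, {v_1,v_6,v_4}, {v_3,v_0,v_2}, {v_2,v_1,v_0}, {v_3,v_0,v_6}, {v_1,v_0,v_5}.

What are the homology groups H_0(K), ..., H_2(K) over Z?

K has 7 vertices, 18 edges, 12 triangles.
rank ∂_0 = 0, rank ∂_1 = 6 ⇒ b_0 = 7 − 0 − 6 = 1; all invariant factors of ∂_1 are 1 so no torsion. So H_0 = Z.
rank ∂_1 = 6, rank ∂_2 = 12 ⇒ b_1 = 18 − 6 − 12 = 0; ∂_2 has invariant factor(s) [2] giving torsion. So H_1 = Z/2Z.
rank ∂_2 = 12, rank ∂_3 = 0 ⇒ b_2 = 12 − 12 − 0 = 0. So H_2 = 0.

H_0 ≅ Z,  H_1 ≅ Z/2Z,  H_2 = 0.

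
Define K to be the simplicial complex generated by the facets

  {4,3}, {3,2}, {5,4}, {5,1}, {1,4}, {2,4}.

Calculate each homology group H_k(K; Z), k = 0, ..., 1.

We work with the vertex ordering 1 < 2 < 3 < 4 < 5. The simplices of K, each written with vertices in increasing order, are:

  0-simplices (5): [1], [2], [3], [4], [5]
  1-simplices (6): [1,4], [1,5], [2,3], [2,4], [3,4], [4,5]

so the chain groups are C_0 ≅ Z^5, C_1 ≅ Z^6.

∂_1: C_1 → C_0 sends each edge [p,q] (with p < q) to q − p. For instance
  ∂[3,4] = [4] − [3].
This gives a 5×6 integer matrix of rank 4; reducing to Smith normal form yields diagonal entries (1,1,1,1).

Computing H_k = (kernel of ∂_k) / (image of ∂_{k+1}):

  H_0: rank C_0 − rank ∂_1 = 5 − 4 = 1, and the invariant factors of ∂_1 are all 1, so H_0 = Z.
  H_1: rank ker ∂_1 − rank ∂_2 = (6 − 4) − 0 = 2, and there is no ∂_2, so H_1 = Z^2.

As a check, the Euler characteristic is 5 − 6 = -1, which agrees with 1 − 2 = -1.
(K is a triangulation of a wedge of 2 circles.)

H_0 ≅ Z,  H_1 ≅ Z^2.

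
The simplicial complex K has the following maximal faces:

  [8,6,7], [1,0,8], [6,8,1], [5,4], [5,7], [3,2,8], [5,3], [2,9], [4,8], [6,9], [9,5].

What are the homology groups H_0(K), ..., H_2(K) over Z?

We work with the vertex ordering 0 < 1 < 2 < 3 < 4 < 5 < 6 < 7 < 8 < 9. The simplices of K, each written with vertices in increasing order, are:

  0-simplices (10): [0], [1], [2], [3], [4], [5], [6], [7], [8], [9]
  1-simplices (17): [0,1], [0,8], [1,6], [1,8], [2,3], [2,8], [2,9], [3,5], [3,8], [4,5], [4,8], [5,7], [5,9], [6,7], [6,8], [6,9], [7,8]
  2-simplices (4): [0,1,8], [1,6,8], [2,3,8], [6,7,8]

giving chain groups C_0 ≅ Z^10, C_1 ≅ Z^17, C_2 ≅ Z^4.

∂_1: C_1 → C_0 is given by ∂[p,q] = [q] − [p].
The resulting 10×17 matrix has rank 9, and its Smith normal form has invariant factors (1,1,1,1,1,1,1,1,1).

∂_2: C_2 → C_1 sends each 2-simplex [p,q,r] to [q,r] − [p,r] + [p,q]. For instance
  ∂[1,6,8] = [6,8] − [1,8] + [1,6],
  ∂[2,3,8] = [3,8] − [2,8] + [2,3].
This gives a 17×4 integer matrix of rank 4; reducing to Smith normal form yields diagonal entries (1,1,1,1).

Computing H_k = (kernel of ∂_k) / (image of ∂_{k+1}):

  H_0: rank C_0 − rank ∂_1 = 10 − 9 = 1, and the invariant factors of ∂_1 are all 1, so H_0 ≅ Z.
  H_1: rank ker ∂_1 − rank ∂_2 = (17 − 9) − 4 = 4, and the invariant factors of ∂_2 are all 1, so H_1 ≅ Z^4.
  H_2: rank ker ∂_2 − rank ∂_3 = (4 − 4) − 0 = 0, and there is no ∂_3, so H_2 ≅ 0.

H_0 ≅ Z,  H_1 ≅ Z^4,  H_2 = 0.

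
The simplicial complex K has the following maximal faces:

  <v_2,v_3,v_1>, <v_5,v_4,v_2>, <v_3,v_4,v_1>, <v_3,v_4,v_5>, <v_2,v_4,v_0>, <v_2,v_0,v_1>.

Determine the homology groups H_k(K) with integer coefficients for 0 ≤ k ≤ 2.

We work with the vertex ordering v_0 < v_1 < v_2 < v_3 < v_4 < v_5. The simplices of K, each written with vertices in increasing order, are:

  0-simplices (6): [v_0], [v_1], [v_2], [v_3], [v_4], [v_5]
  1-simplices (12): [v_0,v_1], [v_0,v_2], [v_0,v_4], [v_1,v_2], [v_1,v_3], [v_1,v_4], [v_2,v_3], [v_2,v_4], [v_2,v_5], [v_3,v_4], [v_3,v_5], [v_4,v_5]
  2-simplices (6): [v_0,v_1,v_2], [v_0,v_2,v_4], [v_1,v_2,v_3], [v_1,v_3,v_4], [v_2,v_4,v_5], [v_3,v_4,v_5]

Hence C_0 ≅ Z^6, C_1 ≅ Z^12, C_2 ≅ Z^6.

∂_1: C_1 → C_0 sends each edge [p,q] (with p < q) to q − p. For instance
  ∂[v_1,v_3] = [v_3] − [v_1].
This gives a 6×12 integer matrix of rank 5; reducing to Smith normal form yields diagonal entries (1,1,1,1,1).

∂_2: C_2 → C_1 maps a triangle to the signed sum of its edges. For instance
  ∂[v_3,v_4,v_5] = [v_4,v_5] − [v_3,v_5] + [v_3,v_4],
  ∂[v_2,v_4,v_5] = [v_4,v_5] − [v_2,v_5] + [v_2,v_4].
As a 12×6 matrix over Z this has rank 6, with invariant factors (1,1,1,1,1,1).

Now H_k = ker ∂_k / im ∂_{k+1}, so:

  H_0: rank C_0 − rank ∂_1 = 6 − 5 = 1, and the invariant factors of ∂_1 are all 1, so H_0 = Z.
  H_1: rank ker ∂_1 − rank ∂_2 = (12 − 5) − 6 = 1, and the invariant factors of ∂_2 are all 1, so H_1 = Z.
  H_2: rank ker ∂_2 − rank ∂_3 = (6 − 6) − 0 = 0, and there is no ∂_3, so H_2 = 0.

As a check, the Euler characteristic is 6 − 12 + 6 = 0, which agrees with 1 − 1 + 0 = 0.
(K is a triangulation of the cylinder S^1 x I.)

H_0 ≅ Z,  H_1 ≅ Z,  H_2 = 0.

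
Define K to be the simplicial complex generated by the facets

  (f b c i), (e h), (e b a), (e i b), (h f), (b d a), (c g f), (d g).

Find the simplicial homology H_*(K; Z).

H_0 = Z,  H_1 = Z^2,  H_2 = 0,  H_3 = 0.

Fix the vertex order a < b < c < d < e < f < g < h < i and write every simplex with vertices in increasing order. Then dim K = 3 and the simplices of K are:

  0-simplices (9): a, b, c, d, e, f, g, h, i
  1-simplices (17): ab, ad, ae, bc, bd, be, bf, bi, cf, cg, ci, dg, eh, ei, fg, fh, fi
  2-simplices (8): abd, abe, bcf, bci, bei, bfi, cfg, cfi
  3-simplices (1): bcfi

giving chain groups C_0 ≅ Z^9, C_1 ≅ Z^17, C_2 ≅ Z^8, C_3 ≅ Z^1.

The boundary map ∂_1: C_1 → C_0 sends each edge [p,q] (with p < q) to q − p. For instance
  ∂dg = g − d.
As a 9×17 matrix over Z this has rank 8, with invariant factors (1,1,1,1,1,1,1,1).

The boundary map ∂_2: C_2 → C_1 acts by ∂[p,q,r] = [q,r] − [p,r] + [p,q]. For instance
  ∂abe = be − ae + ab,
  ∂cfi = fi − ci + cf.
The resulting 17×8 matrix has rank 7, and its Smith normal form has invariant factors (1,1,1,1,1,1,1).

∂_3: C_3 → C_2 sends each 3-simplex σ to the alternating sum Σ_i (−1)^i (σ with its i-th vertex removed). For instance
  ∂bcfi = cfi − bfi + bci − bcf.
The 8×1 boundary matrix has rank 1 and Smith normal form diag(1).

Computing H_k = (kernel of ∂_k) / (image of ∂_{k+1}):

  H_0: rank C_0 − rank ∂_1 = 9 − 8 = 1, and the invariant factors of ∂_1 are all 1, so H_0 ≅ Z.
  H_1: rank ker ∂_1 − rank ∂_2 = (17 − 8) − 7 = 2, and the invariant factors of ∂_2 are all 1, so H_1 ≅ Z^2.
  H_2: rank ker ∂_2 − rank ∂_3 = (8 − 7) − 1 = 0, and the invariant factors of ∂_3 are all 1, so H_2 ≅ 0.
  H_3: rank ker ∂_3 − rank ∂_4 = (1 − 1) − 0 = 0, and there is no ∂_4, so H_3 ≅ 0.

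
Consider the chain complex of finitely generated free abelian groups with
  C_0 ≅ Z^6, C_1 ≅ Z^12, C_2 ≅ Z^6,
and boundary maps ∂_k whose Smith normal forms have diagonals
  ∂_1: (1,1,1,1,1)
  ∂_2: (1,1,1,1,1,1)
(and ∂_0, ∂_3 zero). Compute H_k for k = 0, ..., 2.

H_0 = Z,  H_1 = Z,  H_2 = 0.

H_0: b_0 = 6 − 0 − 5 = 1; torsion from ∂_1 factors > 1: none. So H_0 = Z.
H_1: b_1 = 12 − 5 − 6 = 1; torsion from ∂_2 factors > 1: none. So H_1 = Z.
H_2: b_2 = 6 − 6 − 0 = 0; torsion from ∂_3 factors > 1: none. So H_2 = 0.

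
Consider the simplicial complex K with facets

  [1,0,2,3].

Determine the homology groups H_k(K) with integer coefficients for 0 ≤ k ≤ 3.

Order the vertices as 0 < 1 < 2 < 3. Listing each simplex with vertices in this order, K has dimension 3 with simplices:

  0-simplices (4): [0], [1], [2], [3]
  1-simplices (6): [0,1], [0,2], [0,3], [1,2], [1,3], [2,3]
  2-simplices (4): [0,1,2], [0,1,3], [0,2,3], [1,2,3]
  3-simplices (1): [0,1,2,3]

Hence C_0 ≅ Z^4, C_1 ≅ Z^6, C_2 ≅ Z^4, C_3 ≅ Z^1.

∂_1: C_1 → C_0 maps an edge to its endpoints' difference, ∂[p,q] = q − p. For instance
  ∂[0,2] = [2] − [0].
This gives a 4×6 integer matrix of rank 3; reducing to Smith normal form yields diagonal entries (1,1,1).

Boundary ∂_2: C_2 → C_1 sends each 2-simplex [p,q,r] to [q,r] − [p,r] + [p,q]. For instance
  ∂[0,2,3] = [2,3] − [0,3] + [0,2],
  ∂[0,1,2] = [1,2] − [0,2] + [0,1].
This gives a 6×4 integer matrix of rank 3; reducing to Smith normal form yields diagonal entries (1,1,1).

Boundary ∂_3: C_3 → C_2 sends each 3-simplex σ to the alternating sum Σ_i (−1)^i (σ with its i-th vertex removed). For instance
  ∂[0,1,2,3] = [1,2,3] − [0,2,3] + [0,1,3] − [0,1,2].
The 4×1 boundary matrix has rank 1 and Smith normal form diag(1).

Reading off H_k = ker ∂_k / im ∂_{k+1}:

  H_0: rank C_0 − rank ∂_1 = 4 − 3 = 1, and the invariant factors of ∂_1 are all 1, so H_0 = Z.
  H_1: rank ker ∂_1 − rank ∂_2 = (6 − 3) − 3 = 0, and the invariant factors of ∂_2 are all 1, so H_1 = 0.
  H_2: rank ker ∂_2 − rank ∂_3 = (4 − 3) − 1 = 0, and the invariant factors of ∂_3 are all 1, so H_2 = 0.
  H_3: rank ker ∂_3 − rank ∂_4 = (1 − 1) − 0 = 0, and there is no ∂_4, so H_3 = 0.

H_0 ≅ Z,  H_1 = 0,  H_2 = 0,  H_3 = 0.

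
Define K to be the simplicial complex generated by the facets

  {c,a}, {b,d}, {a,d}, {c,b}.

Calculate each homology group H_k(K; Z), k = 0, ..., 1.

H_0 ≅ Z,  H_1 ≅ Z.

Take the total order a < b < c < d on the vertex set. Then K (dimension 1) consists of the simplices:

  0-simplices (4): a, b, c, d
  1-simplices (4): ac, ad, bc, bd

giving chain groups C_0 ≅ Z^4, C_1 ≅ Z^4.

Boundary ∂_1: C_1 → C_0 maps an edge to its endpoints' difference, ∂[p,q] = q − p.
The resulting 4×4 matrix has rank 3, and its Smith normal form has invariant factors (1,1,1).

From H_k ≅ ker(∂_k) / im(∂_{k+1}) we obtain:

  H_0: rank C_0 − rank ∂_1 = 4 − 3 = 1, and the invariant factors of ∂_1 are all 1, so H_0 ≅ Z.
  H_1: rank ker ∂_1 − rank ∂_2 = (4 − 3) − 0 = 1, and there is no ∂_2, so H_1 ≅ Z.

As a check, the Euler characteristic is 4 − 4 = 0, which agrees with 1 − 1 = 0.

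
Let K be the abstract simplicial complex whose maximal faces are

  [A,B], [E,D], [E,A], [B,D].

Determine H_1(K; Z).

K has 4 vertices, 4 edges.
rank ∂_1 = 3, rank ∂_2 = 0 ⇒ b_1 = 4 − 3 − 0 = 1. So H_1 ≅ Z.

H_1 = Z.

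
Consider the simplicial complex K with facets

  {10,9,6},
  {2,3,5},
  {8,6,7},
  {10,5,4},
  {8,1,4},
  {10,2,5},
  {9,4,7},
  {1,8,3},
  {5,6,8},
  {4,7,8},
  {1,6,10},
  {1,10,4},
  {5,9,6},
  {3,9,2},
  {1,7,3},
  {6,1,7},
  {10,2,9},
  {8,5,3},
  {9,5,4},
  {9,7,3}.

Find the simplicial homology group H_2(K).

Order the vertices as 1 < 2 < 3 < 4 < 5 < 6 < 7 < 8 < 9 < 10. Listing each simplex with vertices in this order, K has dimension 2 with simplices:

  0-simplices (10): [1], [2], [3], [4], [5], [6], [7], [8], [9], [10]
  1-simplices (30): (30 of them)
  2-simplices (20): (20 of them)

Hence C_0 ≅ Z^10, C_1 ≅ Z^30, C_2 ≅ Z^20.

Boundary ∂_1: C_1 → C_0 maps an edge to its endpoints' difference, ∂[p,q] = q − p. For instance
  ∂[5,8] = [8] − [5].
The resulting 10×30 matrix has rank 9, and its Smith normal form has invariant factors (1,1,1,1,1,1,1,1,1).

The boundary map ∂_2: C_2 → C_1 acts by ∂[p,q,r] = [q,r] − [p,r] + [p,q]. For instance
  ∂[1,6,7] = [6,7] − [1,7] + [1,6],
  ∂[4,5,9] = [5,9] − [4,9] + [4,5].
As a 30×20 matrix over Z this has rank 20, with invariant factors (1,1,1,1,1,1,1,1,1,1,1,1,1,1,1,1,1,1,1,2).

Computing H_k = (kernel of ∂_k) / (image of ∂_{k+1}):

  H_2: rank ker ∂_2 − rank ∂_3 = (20 − 20) − 0 = 0, and there is no ∂_3, so H_2 = 0.

H_2 = 0.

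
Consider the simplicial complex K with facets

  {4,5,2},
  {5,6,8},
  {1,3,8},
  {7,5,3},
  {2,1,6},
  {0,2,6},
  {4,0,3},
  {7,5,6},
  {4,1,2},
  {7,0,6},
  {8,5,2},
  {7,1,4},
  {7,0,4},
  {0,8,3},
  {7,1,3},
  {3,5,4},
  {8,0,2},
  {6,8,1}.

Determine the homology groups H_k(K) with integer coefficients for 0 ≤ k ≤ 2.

H_0 ≅ Z,  H_1 ≅ Z ⊕ Z/2,  H_2 = 0.

Order the vertices as 0 < 1 < 2 < 3 < 4 < 5 < 6 < 7 < 8. Listing each simplex with vertices in this order, K has dimension 2 with simplices:

  0-simplices (9): [0], [1], [2], [3], [4], [5], [6], [7], [8]
  1-simplices (27): (27 of them)
  2-simplices (18): [0,2,6], [0,2,8], [0,3,4], [0,3,8], [0,4,7], [0,6,7], [1,2,4], [1,2,6], [1,3,7], [1,3,8], [1,4,7], [1,6,8], [2,4,5], [2,5,8], [3,4,5], [3,5,7], [5,6,7], [5,6,8]

giving chain groups C_0 ≅ Z^9, C_1 ≅ Z^27, C_2 ≅ Z^18.

∂_1: C_1 → C_0 maps an edge to its endpoints' difference, ∂[p,q] = q − p. For instance
  ∂[5,8] = [8] − [5].
The resulting 9×27 matrix has rank 8, and its Smith normal form has invariant factors (1,1,1,1,1,1,1,1).

∂_2: C_2 → C_1 sends each 2-simplex [p,q,r] to [q,r] − [p,r] + [p,q]. For instance
  ∂[0,2,8] = [2,8] − [0,8] + [0,2],
  ∂[5,6,7] = [6,7] − [5,7] + [5,6].
As a 27×18 matrix over Z this has rank 18, with invariant factors (1,1,1,1,1,1,1,1,1,1,1,1,1,1,1,1,1,2).

Now H_k = ker ∂_k / im ∂_{k+1}, so:

  H_0: rank C_0 − rank ∂_1 = 9 − 8 = 1, and the invariant factors of ∂_1 are all 1, so H_0 = Z.
  H_1: rank ker ∂_1 − rank ∂_2 = (27 − 8) − 18 = 1, and ∂_2 has invariant factor 2 > 1, so H_1 = Z ⊕ Z/2.
  H_2: rank ker ∂_2 − rank ∂_3 = (18 − 18) − 0 = 0, and there is no ∂_3, so H_2 = 0.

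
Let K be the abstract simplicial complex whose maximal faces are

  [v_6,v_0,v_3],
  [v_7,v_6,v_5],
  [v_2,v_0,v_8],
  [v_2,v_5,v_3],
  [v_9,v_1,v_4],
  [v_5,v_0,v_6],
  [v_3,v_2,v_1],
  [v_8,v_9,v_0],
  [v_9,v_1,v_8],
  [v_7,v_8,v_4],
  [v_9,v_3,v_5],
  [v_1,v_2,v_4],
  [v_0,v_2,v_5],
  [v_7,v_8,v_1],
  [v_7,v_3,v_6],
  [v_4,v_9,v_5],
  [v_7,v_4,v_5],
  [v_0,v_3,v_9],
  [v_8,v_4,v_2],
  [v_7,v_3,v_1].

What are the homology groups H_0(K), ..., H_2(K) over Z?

We work with the vertex ordering v_0 < v_1 < v_2 < v_3 < v_4 < v_5 < v_6 < v_7 < v_8 < v_9. The simplices of K, each written with vertices in increasing order, are:

  0-simplices (10): [v_0], [v_1], [v_2], [v_3], [v_4], [v_5], [v_6], [v_7], [v_8], [v_9]
  1-simplices (30): (30 of them)
  2-simplices (20): (20 of them)

giving chain groups C_0 ≅ Z^10, C_1 ≅ Z^30, C_2 ≅ Z^20.

The boundary map ∂_1: C_1 → C_0 maps an edge to its endpoints' difference, ∂[p,q] = q − p. For instance
  ∂[v_2,v_5] = [v_5] − [v_2].
The 10×30 boundary matrix has rank 9 and Smith normal form diag(1,1,1,1,1,1,1,1,1).

The boundary map ∂_2: C_2 → C_1 sends each 2-simplex [p,q,r] to [q,r] − [p,r] + [p,q]. For instance
  ∂[v_2,v_3,v_5] = [v_3,v_5] − [v_2,v_5] + [v_2,v_3],
  ∂[v_0,v_3,v_9] = [v_3,v_9] − [v_0,v_9] + [v_0,v_3].
This gives a 30×20 integer matrix of rank 20; reducing to Smith normal form yields diagonal entries (1,1,1,1,1,1,1,1,1,1,1,1,1,1,1,1,1,1,1,2).

Now H_k = ker ∂_k / im ∂_{k+1}, so:

  H_0: rank C_0 − rank ∂_1 = 10 − 9 = 1, and the invariant factors of ∂_1 are all 1, so H_0 ≅ Z.
  H_1: rank ker ∂_1 − rank ∂_2 = (30 − 9) − 20 = 1, and ∂_2 has invariant factor 2 > 1, so H_1 ≅ Z ⊕ Z/2Z.
  H_2: rank ker ∂_2 − rank ∂_3 = (20 − 20) − 0 = 0, and there is no ∂_3, so H_2 ≅ 0.

As a check, the Euler characteristic is 10 − 30 + 20 = 0, which agrees with 1 − 1 + 0 = 0.

H_0 ≅ Z,  H_1 ≅ Z ⊕ Z/2Z,  H_2 = 0.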